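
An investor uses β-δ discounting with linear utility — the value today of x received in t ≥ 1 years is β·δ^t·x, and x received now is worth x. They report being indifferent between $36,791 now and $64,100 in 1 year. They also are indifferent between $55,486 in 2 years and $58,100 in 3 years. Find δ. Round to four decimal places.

δ ≈ 0.9550

Both payoffs in the second observation are in the future, so β drops out: δ^2·55486 = δ^3·58100 ⇒ δ = 55486/58100 = 0.95501.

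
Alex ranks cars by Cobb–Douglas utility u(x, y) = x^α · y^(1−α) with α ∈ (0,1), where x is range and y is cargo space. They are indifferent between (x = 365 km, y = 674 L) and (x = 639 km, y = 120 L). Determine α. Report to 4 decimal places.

Set the two utilities equal: 365^α·674^(1−α) = 639^α·120^(1−α).
(365/639)^α = (120/674)^(1−α); take logs: α·ln(365/639) = (1−α)·ln(120/674), i.e. α·-0.5600071 = (1−α)·-1.7257384.
With A = -0.5600071 and B = -1.7257384: α·A = (1−α)·B, so α = B/(A+B) = -1.7257384/-2.2857455 ≈ 0.7550.

α ≈ 0.7550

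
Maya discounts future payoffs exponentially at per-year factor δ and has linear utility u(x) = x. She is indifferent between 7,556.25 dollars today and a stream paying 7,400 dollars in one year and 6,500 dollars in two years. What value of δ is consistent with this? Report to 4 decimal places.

Equating present values: 7556.25 = 7400δ + 6500δ².
So 6500δ² + 7400δ − 7556.25 = 0.
By the quadratic formula (taking the positive root), δ = (−7400 + √251222500.00) / 13000 ≈ 0.6500.

δ ≈ 0.6500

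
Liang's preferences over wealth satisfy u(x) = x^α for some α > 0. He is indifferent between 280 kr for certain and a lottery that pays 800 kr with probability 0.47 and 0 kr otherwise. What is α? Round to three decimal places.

The lottery's expected utility is 0.47·u(800) + 0.53·u(0) = 0.47·800^α (since u(0) = 0 for α > 0).
Setting u(280) equal to that: 280^α = 0.47·800^α ⇒ (280/800)^α = 0.47.
Taking logs: α·ln(280/800) = ln(0.47), so α = -0.755023 / -1.049822 ≈ 0.719.

α ≈ 0.719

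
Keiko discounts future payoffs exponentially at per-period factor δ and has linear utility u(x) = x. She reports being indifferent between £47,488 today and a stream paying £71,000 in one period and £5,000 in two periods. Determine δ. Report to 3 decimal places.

δ ≈ 0.640

Present value of the stream is 71000·δ + 5000·δ². Indifference gives 71000δ + 5000δ² = 47488.
So 5000δ² + 71000δ − 47488 = 0.
By the quadratic formula (taking the positive root), δ = (−71000 + √5990760000.00) / 10000 ≈ 0.640.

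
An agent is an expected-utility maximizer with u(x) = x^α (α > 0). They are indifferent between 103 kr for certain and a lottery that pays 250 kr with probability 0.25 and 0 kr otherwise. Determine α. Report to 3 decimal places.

The lottery's expected utility is 0.25·u(250) + 0.75·u(0) = 0.25·250^α (since u(0) = 0 for α > 0).
Setting u(103) equal to that: 103^α = 0.25·250^α ⇒ (103/250)^α = 0.25.
α = ln(0.25) / ln(103/250) = -1.386294/-0.886732 ≈ 1.563.

α ≈ 1.563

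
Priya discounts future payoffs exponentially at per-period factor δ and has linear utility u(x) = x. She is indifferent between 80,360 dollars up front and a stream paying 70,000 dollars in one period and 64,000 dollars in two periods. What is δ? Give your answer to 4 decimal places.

δ ≈ 0.7000

Equating present values: 80360 = 70000δ + 64000δ².
That is, 64000δ² + 70000δ − 80360 = 0, a quadratic in δ.
δ = (−70000 + √(70000² + 4·64000·80360)) / (2·64000) = (−70000 + √25472160000.00) / 128000 ≈ 0.7000.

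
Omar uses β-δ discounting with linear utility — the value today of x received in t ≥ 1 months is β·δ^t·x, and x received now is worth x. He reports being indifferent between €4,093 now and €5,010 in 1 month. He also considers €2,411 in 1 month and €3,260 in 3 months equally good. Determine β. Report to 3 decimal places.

β ≈ 0.950

From the later pair, β·δ^1·2411 = β·δ^3·3260; dividing through, δ^2 = 2411/3260 = 0.73957, so δ = 0.85998.
Substituting δ into 4093 = β·δ·5010: β = 4093/(4308.514) ≈ 0.950.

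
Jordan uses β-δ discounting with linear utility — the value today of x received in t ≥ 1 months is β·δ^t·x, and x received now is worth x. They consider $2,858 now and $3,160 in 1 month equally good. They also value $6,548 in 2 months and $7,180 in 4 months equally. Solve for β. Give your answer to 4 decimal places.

From the later pair, β·δ^2·6548 = β·δ^4·7180; dividing through, δ^2 = 6548/7180 = 0.91198, so δ = 0.95498.
Substituting δ into 2858 = β·δ·3160: β = 2858/(3017.722) ≈ 0.9471.

β ≈ 0.9471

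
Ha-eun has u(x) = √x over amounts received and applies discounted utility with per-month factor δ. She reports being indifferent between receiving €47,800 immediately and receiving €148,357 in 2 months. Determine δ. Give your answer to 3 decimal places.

The payoff in 2 months is discounted by δ^2, so u(47800) = δ^2·u(148357) and δ^2 = u(47800)/u(148357).
With u(x) = √x: δ^2 = √47800/√148357 = √(47800/148357) = 0.56762.
So δ = 0.56762^(1/2) ≈ 0.753.

δ ≈ 0.753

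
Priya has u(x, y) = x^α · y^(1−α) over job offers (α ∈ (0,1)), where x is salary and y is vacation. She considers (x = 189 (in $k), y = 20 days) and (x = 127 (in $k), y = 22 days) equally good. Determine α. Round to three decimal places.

Set the two utilities equal: 189^α·20^(1−α) = 127^α·22^(1−α).
Rearrange to (189/127)^α = (22/20)^(1−α) and take logs: α·0.397560 = (1−α)·0.095310.
With A = 0.397560 and B = 0.095310: α·A = (1−α)·B, so α = B/(A+B) = 0.095310/0.492870 ≈ 0.193.

α ≈ 0.193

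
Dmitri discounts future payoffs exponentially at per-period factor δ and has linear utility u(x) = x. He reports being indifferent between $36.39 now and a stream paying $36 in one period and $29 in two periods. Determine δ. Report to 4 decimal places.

Present value of the stream is 36·δ + 29·δ². Indifference gives 36δ + 29δ² = 36.39.
So 29δ² + 36δ − 36.39 = 0.
The positive root is δ = [−36 + √(36² + 4·29·36.39)] / (2·29) = (−36 + 74.278)/58 ≈ 0.6600.

δ ≈ 0.6600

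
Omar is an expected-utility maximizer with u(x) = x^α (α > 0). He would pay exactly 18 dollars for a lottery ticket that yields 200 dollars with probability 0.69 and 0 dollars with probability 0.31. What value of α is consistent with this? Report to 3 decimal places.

The lottery's expected utility is 0.69·u(200) + 0.31·u(0) = 0.69·200^α (since u(0) = 0 for α > 0).
Equating: 18^α = 0.69·200^α, i.e. 0.0900^α = 0.69.
α = ln(0.69) / ln(18/200) = -0.371064/-2.407946 ≈ 0.154.

α ≈ 0.154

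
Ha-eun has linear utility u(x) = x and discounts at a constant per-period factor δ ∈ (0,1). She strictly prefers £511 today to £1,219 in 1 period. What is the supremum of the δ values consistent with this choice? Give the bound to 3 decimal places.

The preference means 511 > δ·1219.
So δ < 511/1219 = 0.41920.

δ < 0.419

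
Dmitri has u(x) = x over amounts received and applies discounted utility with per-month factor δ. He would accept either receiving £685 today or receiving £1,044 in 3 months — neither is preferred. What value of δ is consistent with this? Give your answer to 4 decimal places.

Indifference means u(685) = δ^3 · u(1044), so δ^3 = u(685)/u(1044).
With u(x) = x: δ^3 = 685/1044 = 0.65613.
Hence δ = (0.65613)^(1/3) = 0.868954.

δ ≈ 0.8690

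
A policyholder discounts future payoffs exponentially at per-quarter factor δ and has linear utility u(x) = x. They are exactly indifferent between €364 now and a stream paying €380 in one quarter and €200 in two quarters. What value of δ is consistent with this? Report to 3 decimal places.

δ ≈ 0.700

Equating present values: 364 = 380δ + 200δ².
That is, 200δ² + 380δ − 364 = 0, a quadratic in δ.
The positive root is δ = [−380 + √(380² + 4·200·364)] / (2·200) = (−380 + 660.000)/400 ≈ 0.700.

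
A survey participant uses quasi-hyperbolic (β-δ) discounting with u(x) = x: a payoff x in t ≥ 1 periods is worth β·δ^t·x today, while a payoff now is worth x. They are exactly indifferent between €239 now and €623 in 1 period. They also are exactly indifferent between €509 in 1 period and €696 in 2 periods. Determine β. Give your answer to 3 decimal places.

From the later pair, β·δ^1·509 = β·δ^2·696; dividing through, δ = 509/696 = 0.73132.
Now use the now-vs-future pair: 239 = β·δ·623 gives β = 239/(0.73132·623) ≈ 0.525.

β ≈ 0.525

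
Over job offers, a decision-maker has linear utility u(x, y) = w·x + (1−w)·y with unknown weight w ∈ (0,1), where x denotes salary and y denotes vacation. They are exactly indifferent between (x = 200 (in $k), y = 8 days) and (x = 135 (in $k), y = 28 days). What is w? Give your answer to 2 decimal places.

Indifference: w·200 + (1−w)·8 = w·135 + (1−w)·28.
w·(200−135) = (1−w)·(28−8), i.e. w·65 = (1−w)·20.
Hence w = 20/(65+20) = 20/85 = 0.24.

w = 0.24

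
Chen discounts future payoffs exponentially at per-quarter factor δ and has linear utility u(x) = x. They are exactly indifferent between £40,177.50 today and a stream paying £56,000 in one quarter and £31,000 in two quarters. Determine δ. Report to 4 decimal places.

δ ≈ 0.5500

Equating present values: 40177.50 = 56000δ + 31000δ².
That is, 31000δ² + 56000δ − 40177.50 = 0, a quadratic in δ.
By the quadratic formula (taking the positive root), δ = (−56000 + √8118010000.00) / 62000 ≈ 0.5500.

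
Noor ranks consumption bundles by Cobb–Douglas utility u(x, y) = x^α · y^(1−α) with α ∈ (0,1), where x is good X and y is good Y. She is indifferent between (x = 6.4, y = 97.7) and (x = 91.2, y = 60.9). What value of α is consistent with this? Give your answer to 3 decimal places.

α ≈ 0.151

The Cobb–Douglas utilities coincide, so 6.4^α·97.7^(1−α) = 91.2^α·60.9^(1−α).
Rearrange to (6.4/91.2)^α = (60.9/97.7)^(1−α) and take logs: α·-2.656757 = (1−α)·-0.472668.
Thus α·(-3.129425) = -0.472668, so α = -0.472668/-3.129425 ≈ 0.151.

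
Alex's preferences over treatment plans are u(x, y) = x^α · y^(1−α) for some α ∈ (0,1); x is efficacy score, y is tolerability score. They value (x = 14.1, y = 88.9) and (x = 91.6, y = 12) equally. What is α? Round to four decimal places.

Set the two utilities equal: 14.1^α·88.9^(1−α) = 91.6^α·12^(1−α).
Rearrange to (14.1/91.6)^α = (12/88.9)^(1−α) and take logs: α·-1.8712565 = (1−α)·-2.0026055.
So α/(1−α) = (-2.0026055)/(-1.8712565) = 1.0701929, and α = 1.0701929/2.0701929 ≈ 0.5170.

α ≈ 0.5170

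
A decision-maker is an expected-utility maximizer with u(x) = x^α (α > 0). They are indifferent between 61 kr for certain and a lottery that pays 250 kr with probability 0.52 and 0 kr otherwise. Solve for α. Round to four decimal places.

Since u(0) = 0, the lottery's EU is 0.52·250^α.
Equating: 61^α = 0.52·250^α, i.e. 0.2440^α = 0.52.
Taking logs: α·ln(61/250) = ln(0.52), so α = -0.6539265 / -1.4105871 ≈ 0.4636.

α ≈ 0.4636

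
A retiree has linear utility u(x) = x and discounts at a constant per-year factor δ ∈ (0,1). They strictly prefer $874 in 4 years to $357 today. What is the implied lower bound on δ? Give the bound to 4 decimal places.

The preference means 357 < δ^4·874.
So δ^4 > 357/874 = 0.40847; taking the 4th root of both positive sides preserves the inequality.
δ > 0.40847^(1/4) = 0.7994.

δ > 0.7994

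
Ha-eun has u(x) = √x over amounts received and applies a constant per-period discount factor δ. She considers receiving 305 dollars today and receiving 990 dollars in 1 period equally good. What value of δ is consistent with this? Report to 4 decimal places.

Equating discounted utilities: u(305) = δ·u(990) ⇒ δ = u(305)/u(990).
Since u(x) = √x, δ = √(305/990) = 0.55505.

δ ≈ 0.5551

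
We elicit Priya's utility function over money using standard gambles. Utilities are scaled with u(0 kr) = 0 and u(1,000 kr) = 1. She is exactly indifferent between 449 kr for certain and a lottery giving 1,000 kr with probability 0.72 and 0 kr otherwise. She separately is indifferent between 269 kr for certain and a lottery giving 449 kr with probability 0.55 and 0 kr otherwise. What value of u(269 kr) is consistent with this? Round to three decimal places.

0.396

First, u(449 kr) = 0.72·u(1,000 kr) + 0.28·u(0 kr) = 0.72.
Then u(269 kr) = 0.55·u(449 kr) + 0.45·u(0 kr) = 0.55·0.72 + 0.45·0.00 = 0.3960.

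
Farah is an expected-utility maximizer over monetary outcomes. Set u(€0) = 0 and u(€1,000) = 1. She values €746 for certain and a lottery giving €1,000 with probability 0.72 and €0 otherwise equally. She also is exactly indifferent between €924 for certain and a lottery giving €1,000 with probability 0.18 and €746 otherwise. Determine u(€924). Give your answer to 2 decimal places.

First, u(€746) = 0.72·u(€1,000) + 0.28·u(€0) = 0.72.
Then u(€924) = 0.18·u(€1,000) + 0.82·u(€746) = 0.18·1.00 + 0.82·0.72 = 0.7704.

0.77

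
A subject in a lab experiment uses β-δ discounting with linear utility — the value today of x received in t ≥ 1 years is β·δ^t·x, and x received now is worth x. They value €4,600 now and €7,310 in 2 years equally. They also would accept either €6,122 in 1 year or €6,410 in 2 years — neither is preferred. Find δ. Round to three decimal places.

δ ≈ 0.955

From the later pair, β·δ^1·6122 = β·δ^2·6410; dividing through, δ = 6122/6410 = 0.95507.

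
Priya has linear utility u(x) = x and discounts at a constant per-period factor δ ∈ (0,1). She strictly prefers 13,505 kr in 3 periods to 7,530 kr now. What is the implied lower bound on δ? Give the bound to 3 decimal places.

The preference means 7530 < δ^3·13505.
So δ^3 > 7530/13505 = 0.55757; taking the cube root of both positive sides preserves the inequality.
δ > 0.55757^(1/3) = 0.823.

δ > 0.823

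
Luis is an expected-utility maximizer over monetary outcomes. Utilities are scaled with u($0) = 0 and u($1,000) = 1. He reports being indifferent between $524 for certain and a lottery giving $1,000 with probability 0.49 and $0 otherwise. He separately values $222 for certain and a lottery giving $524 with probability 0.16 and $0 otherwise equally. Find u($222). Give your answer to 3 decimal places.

The first gamble pins u($524): it must equal 0.49·1 + 0.51·0 = 0.49.
The second indifference gives u($222) = 0.16·u($524) + 0.84·u($0) = 0.16·0.49 + 0.84·0.00 = 0.0784.

0.078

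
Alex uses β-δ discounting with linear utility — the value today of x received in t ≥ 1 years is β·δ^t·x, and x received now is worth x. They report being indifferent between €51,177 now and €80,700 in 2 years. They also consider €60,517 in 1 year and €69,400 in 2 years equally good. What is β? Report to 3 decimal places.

The second indifference involves only future payoffs, so β cancels: β·δ^1·60517 = β·δ^2·69400, giving δ = 60517/69400 = 0.87200.
Substituting δ into 51177 = β·δ^2·80700: β = 51177/(61363.394) ≈ 0.834.

β ≈ 0.834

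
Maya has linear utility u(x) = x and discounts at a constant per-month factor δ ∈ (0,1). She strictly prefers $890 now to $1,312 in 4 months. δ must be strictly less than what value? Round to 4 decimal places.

Comparing present values: 890 > δ^4·1312.
Hence δ^4 < 890/1312 = 0.67835, and x ↦ x^(1/4) is increasing on (0,∞).
δ < (890/1312)^(1/4) ≈ 0.9075.

δ < 0.9075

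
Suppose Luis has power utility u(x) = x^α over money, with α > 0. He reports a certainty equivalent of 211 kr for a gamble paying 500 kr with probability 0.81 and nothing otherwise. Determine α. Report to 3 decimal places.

α ≈ 0.244

EU(lottery) = 0.81·500^α + 0.19·0 = 0.81·500^α.
Equating: 211^α = 0.81·500^α, i.e. 0.4220^α = 0.81.
Take logs: α = ln 0.81 / ln(211/500) ≈ 0.24424.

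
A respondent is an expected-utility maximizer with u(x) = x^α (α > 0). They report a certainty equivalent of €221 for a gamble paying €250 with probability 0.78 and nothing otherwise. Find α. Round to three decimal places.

Since u(0) = 0, the lottery's EU is 0.78·250^α.
Indifference: 221^α = 0.78·250^α, so (221/250)^α = 0.78.
α = ln(0.78) / ln(221/250) = -0.248461/-0.123298 ≈ 2.015.

α ≈ 2.015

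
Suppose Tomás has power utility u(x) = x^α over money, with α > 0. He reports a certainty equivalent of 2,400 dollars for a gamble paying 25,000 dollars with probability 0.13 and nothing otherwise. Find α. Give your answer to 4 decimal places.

α ≈ 0.8706

The lottery's expected utility is 0.13·u(25000) + 0.87·u(0) = 0.13·25000^α (since u(0) = 0 for α > 0).
Indifference: 2400^α = 0.13·25000^α, so (2400/25000)^α = 0.13.
Take logs: α = ln 0.13 / ln(2400/25000) ≈ 0.870622.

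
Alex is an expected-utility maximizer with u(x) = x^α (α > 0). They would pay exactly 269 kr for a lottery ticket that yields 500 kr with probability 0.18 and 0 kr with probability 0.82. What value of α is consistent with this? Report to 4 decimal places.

Since u(0) = 0, the lottery's EU is 0.18·500^α.
Equating: 269^α = 0.18·500^α, i.e. 0.5380^α = 0.18.
α = ln(0.18) / ln(269/500) = -1.7147984/-0.6198967 ≈ 2.7663.

α ≈ 2.7663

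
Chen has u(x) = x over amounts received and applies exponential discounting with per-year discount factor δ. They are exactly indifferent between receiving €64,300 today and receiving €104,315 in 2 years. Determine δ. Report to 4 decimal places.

δ ≈ 0.7851

Indifference means u(64300) = δ^2 · u(104315), so δ^2 = u(64300)/u(104315).
With u(x) = x: δ^2 = 64300/104315 = 0.61640.
Taking the square root: δ = 0.61640^(1/2) ≈ 0.7851.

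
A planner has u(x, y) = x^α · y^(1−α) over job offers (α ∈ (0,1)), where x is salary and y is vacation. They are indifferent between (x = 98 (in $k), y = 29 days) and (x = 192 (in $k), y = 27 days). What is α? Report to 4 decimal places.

The Cobb–Douglas utilities coincide, so 98^α·29^(1−α) = 192^α·27^(1−α).
Taking logs: α·ln 98 + (1−α)·ln 29 = α·ln 192 + (1−α)·ln 27, i.e. α·-0.6725279 = (1−α)·-0.0714590.
With A = -0.6725279 and B = -0.0714590: α·A = (1−α)·B, so α = B/(A+B) = -0.0714590/-0.7439869 ≈ 0.0960.

α ≈ 0.0960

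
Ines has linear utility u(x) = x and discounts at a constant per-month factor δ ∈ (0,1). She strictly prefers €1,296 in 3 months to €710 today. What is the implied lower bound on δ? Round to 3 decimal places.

δ > 0.818

Comparing present values: 710 < δ^3·1296.
Dividing by 1296: δ^3 > 0.54784. Both sides are positive, so the cube root keeps the direction.
δ > (710/1296)^(1/3) ≈ 0.818.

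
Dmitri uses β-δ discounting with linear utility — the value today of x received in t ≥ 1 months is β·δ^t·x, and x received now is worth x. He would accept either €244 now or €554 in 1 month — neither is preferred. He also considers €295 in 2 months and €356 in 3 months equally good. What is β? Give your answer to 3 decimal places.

The second indifference involves only future payoffs, so β cancels: β·δ^2·295 = β·δ^3·356, giving δ = 295/356 = 0.82865.
Now use the now-vs-future pair: 244 = β·δ·554 gives β = 244/(0.82865·554) ≈ 0.532.

β ≈ 0.532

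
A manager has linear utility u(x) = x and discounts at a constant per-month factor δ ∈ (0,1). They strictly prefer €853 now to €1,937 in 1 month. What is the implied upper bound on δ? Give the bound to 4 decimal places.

δ < 0.4404

Under u(x) = x this choice says 853 > δ·1937.
So δ < 853/1937 = 0.44037.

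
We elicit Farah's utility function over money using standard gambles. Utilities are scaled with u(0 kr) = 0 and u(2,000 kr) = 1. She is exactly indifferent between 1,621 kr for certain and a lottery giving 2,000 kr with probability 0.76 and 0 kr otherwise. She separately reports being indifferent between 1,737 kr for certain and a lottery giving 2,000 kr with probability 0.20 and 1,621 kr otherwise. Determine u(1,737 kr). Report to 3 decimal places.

First, u(1,621 kr) = 0.76·u(2,000 kr) + 0.24·u(0 kr) = 0.76.
The second indifference gives u(1,737 kr) = 0.20·u(2,000 kr) + 0.80·u(1,621 kr) = 0.20·1.00 + 0.80·0.76 = 0.8080.

0.808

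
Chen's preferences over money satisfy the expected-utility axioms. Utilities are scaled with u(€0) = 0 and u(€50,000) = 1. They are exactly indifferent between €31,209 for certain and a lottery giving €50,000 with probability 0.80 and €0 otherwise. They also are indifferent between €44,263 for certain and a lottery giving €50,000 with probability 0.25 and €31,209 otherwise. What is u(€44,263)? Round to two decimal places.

From the first indifference, u(€31,209) = 0.80·u(€50,000) + 0.20·u(€0) = 0.80·1 + 0.20·0 = 0.80.
Then u(€44,263) = 0.25·u(€50,000) + 0.75·u(€31,209) = 0.25·1.00 + 0.75·0.80 = 0.8500.

0.85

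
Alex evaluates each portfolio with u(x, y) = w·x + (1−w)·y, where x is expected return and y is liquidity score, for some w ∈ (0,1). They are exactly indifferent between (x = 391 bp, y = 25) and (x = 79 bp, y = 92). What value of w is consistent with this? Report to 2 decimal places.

w = 0.18

u(391,25) = u(79,92) means w·391 + (1−w)·25 = w·79 + (1−w)·92.
w·(391−79) = (1−w)·(92−25), i.e. w·312 = (1−w)·67.
So w/(1−w) = 67/312 = 0.2147, giving w = 67/(312+67) = 0.18.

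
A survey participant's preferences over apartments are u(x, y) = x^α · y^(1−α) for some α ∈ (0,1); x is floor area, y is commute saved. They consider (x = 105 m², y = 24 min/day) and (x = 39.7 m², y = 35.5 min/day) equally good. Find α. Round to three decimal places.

Indifference: 105^α · 24^(1−α) = 39.7^α · 35.5^(1−α).
Rearrange to (105/39.7)^α = (35.5/24)^(1−α) and take logs: α·0.972609 = (1−α)·0.391479.
With A = 0.972609 and B = 0.391479: α·A = (1−α)·B, so α = B/(A+B) = 0.391479/1.364088 ≈ 0.287.

α ≈ 0.287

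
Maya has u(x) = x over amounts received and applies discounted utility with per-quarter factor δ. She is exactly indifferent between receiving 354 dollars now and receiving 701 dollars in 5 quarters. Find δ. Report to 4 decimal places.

Equating discounted utilities: u(354) = δ^5·u(701) ⇒ δ^5 = u(354)/u(701).
With u(x) = x: δ^5 = 354/701 = 0.50499.
So δ = 0.50499^(1/5) ≈ 0.8723.

δ ≈ 0.8723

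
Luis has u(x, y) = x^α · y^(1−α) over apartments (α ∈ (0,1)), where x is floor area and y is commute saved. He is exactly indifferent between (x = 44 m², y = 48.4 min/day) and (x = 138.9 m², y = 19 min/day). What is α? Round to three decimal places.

α ≈ 0.449

Indifference: 44^α · 48.4^(1−α) = 138.9^α · 19^(1−α).
(44/138.9)^α = (19/48.4)^(1−α); take logs: α·ln(44/138.9) = (1−α)·ln(19/48.4), i.e. α·-1.149565 = (1−α)·-0.935061.
Thus α·(-2.084626) = -0.935061, so α = -0.935061/-2.084626 ≈ 0.449.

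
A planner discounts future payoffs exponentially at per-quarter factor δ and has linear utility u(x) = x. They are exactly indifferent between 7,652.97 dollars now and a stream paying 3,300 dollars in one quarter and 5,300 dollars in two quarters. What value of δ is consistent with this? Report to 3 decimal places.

δ ≈ 0.930

Present value of the stream is 3300·δ + 5300·δ². Indifference gives 3300δ + 5300δ² = 7652.97.
That is, 5300δ² + 3300δ − 7652.97 = 0, a quadratic in δ.
The positive root is δ = [−3300 + √(3300² + 4·5300·7652.97)] / (2·5300) = (−3300 + 13158.000)/10600 ≈ 0.930.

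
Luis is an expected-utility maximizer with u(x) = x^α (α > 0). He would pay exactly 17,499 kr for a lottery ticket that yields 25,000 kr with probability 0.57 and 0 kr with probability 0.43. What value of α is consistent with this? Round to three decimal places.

α ≈ 1.576

Since u(0) = 0, the lottery's EU is 0.57·25000^α.
Setting u(17499) equal to that: 17499^α = 0.57·25000^α ⇒ (17499/25000)^α = 0.57.
Taking logs: α·ln(17499/25000) = ln(0.57), so α = -0.562119 / -0.356732 ≈ 1.576.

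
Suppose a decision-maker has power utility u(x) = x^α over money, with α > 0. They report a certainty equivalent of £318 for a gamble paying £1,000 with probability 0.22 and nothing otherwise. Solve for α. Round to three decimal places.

EU(lottery) = 0.22·1000^α + 0.78·0 = 0.22·1000^α.
Indifference: 318^α = 0.22·1000^α, so (318/1000)^α = 0.22.
Taking logs: α·ln(318/1000) = ln(0.22), so α = -1.514128 / -1.145704 ≈ 1.322.

α ≈ 1.322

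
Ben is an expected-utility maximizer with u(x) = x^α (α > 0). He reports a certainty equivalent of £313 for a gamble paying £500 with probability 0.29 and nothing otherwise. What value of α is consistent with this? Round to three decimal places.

Since u(0) = 0, the lottery's EU is 0.29·500^α.
Equating: 313^α = 0.29·500^α, i.e. 0.6260^α = 0.29.
Taking logs: α·ln(313/500) = ln(0.29), so α = -1.237874 / -0.468405 ≈ 2.643.

α ≈ 2.643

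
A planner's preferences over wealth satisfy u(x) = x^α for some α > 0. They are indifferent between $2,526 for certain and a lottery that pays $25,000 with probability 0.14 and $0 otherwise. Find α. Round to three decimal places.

α ≈ 0.858

The lottery's expected utility is 0.14·u(25000) + 0.86·u(0) = 0.14·25000^α (since u(0) = 0 for α > 0).
Setting u(2526) equal to that: 2526^α = 0.14·25000^α ⇒ (2526/25000)^α = 0.14.
Take logs: α = ln 0.14 / ln(2526/25000) ≈ 0.85773.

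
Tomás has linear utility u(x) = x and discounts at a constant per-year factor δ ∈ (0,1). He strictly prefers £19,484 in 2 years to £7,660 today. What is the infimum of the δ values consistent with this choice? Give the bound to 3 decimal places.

δ > 0.627

The preference means 7660 < δ^2·19484.
Hence δ^2 > 7660/19484 = 0.39314, and x ↦ x^(1/2) is increasing on (0,∞).
δ > 0.39314^(1/2) = 0.627.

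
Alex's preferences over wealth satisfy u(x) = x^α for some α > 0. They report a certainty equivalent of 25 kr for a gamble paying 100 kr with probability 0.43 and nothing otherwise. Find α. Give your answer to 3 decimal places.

α ≈ 0.609

EU(lottery) = 0.43·100^α + 0.57·0 = 0.43·100^α.
Equating: 25^α = 0.43·100^α, i.e. 0.2500^α = 0.43.
Take logs: α = ln 0.43 / ln(25/100) ≈ 0.60880.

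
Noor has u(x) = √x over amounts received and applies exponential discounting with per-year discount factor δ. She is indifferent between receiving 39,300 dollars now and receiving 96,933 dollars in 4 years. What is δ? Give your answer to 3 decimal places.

Equating discounted utilities: u(39300) = δ^4·u(96933) ⇒ δ^4 = u(39300)/u(96933).
With u(x) = √x: δ^4 = √39300/√96933 = √(39300/96933) = 0.63674.
Hence δ = (0.63674)^(1/4) = 0.89329.

δ ≈ 0.893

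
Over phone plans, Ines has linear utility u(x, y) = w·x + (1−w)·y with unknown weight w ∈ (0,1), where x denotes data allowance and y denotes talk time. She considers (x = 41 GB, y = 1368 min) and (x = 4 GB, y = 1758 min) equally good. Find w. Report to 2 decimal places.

w = 0.91

Indifference: w·41 + (1−w)·1368 = w·4 + (1−w)·1758.
Rearranging, 37·w − 390·(1−w) = 0.
Hence w = 390/(37+390) = 390/427 = 0.91.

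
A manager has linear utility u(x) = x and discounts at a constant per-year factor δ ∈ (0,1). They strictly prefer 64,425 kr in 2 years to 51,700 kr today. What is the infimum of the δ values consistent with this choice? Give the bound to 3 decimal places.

δ > 0.896

Under u(x) = x this choice says 51700 < δ^2·64425.
Hence δ^2 > 51700/64425 = 0.80248, and x ↦ x^(1/2) is increasing on (0,∞).
δ > (51700/64425)^(1/2) ≈ 0.896.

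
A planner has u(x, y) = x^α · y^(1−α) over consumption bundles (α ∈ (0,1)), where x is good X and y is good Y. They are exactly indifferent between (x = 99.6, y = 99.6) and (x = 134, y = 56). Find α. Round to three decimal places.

α ≈ 0.660

The Cobb–Douglas utilities coincide, so 99.6^α·99.6^(1−α) = 134^α·56^(1−α).
Taking logs: α·ln 99.6 + (1−α)·ln 99.6 = α·ln 134 + (1−α)·ln 56, i.e. α·-0.296678 = (1−α)·-0.575810.
Thus α·(-0.872488) = -0.575810, so α = -0.575810/-0.872488 ≈ 0.660.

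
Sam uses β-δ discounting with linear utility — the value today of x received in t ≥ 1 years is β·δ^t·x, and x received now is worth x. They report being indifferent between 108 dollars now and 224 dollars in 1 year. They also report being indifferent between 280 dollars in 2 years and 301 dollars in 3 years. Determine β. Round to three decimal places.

Both payoffs in the second observation are in the future, so β drops out: δ^2·280 = δ^3·301 ⇒ δ = 280/301 = 0.93023.
The first indifference: 108 = β·δ·224, so β = 108/(δ·224) = 108/(0.93023·224) ≈ 0.518.

β ≈ 0.518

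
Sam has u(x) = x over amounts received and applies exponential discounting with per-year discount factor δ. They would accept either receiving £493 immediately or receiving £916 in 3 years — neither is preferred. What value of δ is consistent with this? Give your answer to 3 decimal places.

Equating discounted utilities: u(493) = δ^3·u(916) ⇒ δ^3 = u(493)/u(916).
With u(x) = x: δ^3 = 493/916 = 0.53821.
Taking the cube root: δ = 0.53821^(1/3) ≈ 0.813.

δ ≈ 0.813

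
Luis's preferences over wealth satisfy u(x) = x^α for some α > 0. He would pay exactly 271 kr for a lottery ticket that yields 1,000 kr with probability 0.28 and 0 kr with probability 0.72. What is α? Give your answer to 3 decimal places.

Since u(0) = 0, the lottery's EU is 0.28·1000^α.
Indifference: 271^α = 0.28·1000^α, so (271/1000)^α = 0.28.
α = ln(0.28) / ln(271/1000) = -1.272966/-1.305636 ≈ 0.975.

α ≈ 0.975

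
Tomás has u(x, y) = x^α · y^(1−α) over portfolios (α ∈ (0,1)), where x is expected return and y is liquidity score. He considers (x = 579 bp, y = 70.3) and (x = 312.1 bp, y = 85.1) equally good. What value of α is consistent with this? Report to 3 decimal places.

Set the two utilities equal: 579^α·70.3^(1−α) = 312.1^α·85.1^(1−α).
Taking logs: α·ln 579 + (1−α)·ln 70.3 = α·ln 312.1 + (1−α)·ln 85.1, i.e. α·0.617979 = (1−α)·0.191055.
So α/(1−α) = (0.191055)/(0.617979) = 0.309161, and α = 0.309161/1.309161 ≈ 0.236.

α ≈ 0.236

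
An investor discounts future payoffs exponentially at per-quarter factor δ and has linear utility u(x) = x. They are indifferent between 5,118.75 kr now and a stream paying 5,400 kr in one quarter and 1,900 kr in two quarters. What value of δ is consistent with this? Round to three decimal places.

Equating present values: 5118.75 = 5400δ + 1900δ².
So 1900δ² + 5400δ − 5118.75 = 0.
By the quadratic formula (taking the positive root), δ = (−5400 + √68062500.00) / 3800 ≈ 0.750.

δ ≈ 0.750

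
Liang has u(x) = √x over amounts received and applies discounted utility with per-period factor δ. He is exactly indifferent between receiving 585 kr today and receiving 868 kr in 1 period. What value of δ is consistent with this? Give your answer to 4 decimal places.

δ ≈ 0.8210

The payoff in 1 period is discounted by δ, so u(585) = δ·u(868) and δ = u(585)/u(868).
With u(x) = √x: δ = √585/√868 = √(585/868) = 0.82095.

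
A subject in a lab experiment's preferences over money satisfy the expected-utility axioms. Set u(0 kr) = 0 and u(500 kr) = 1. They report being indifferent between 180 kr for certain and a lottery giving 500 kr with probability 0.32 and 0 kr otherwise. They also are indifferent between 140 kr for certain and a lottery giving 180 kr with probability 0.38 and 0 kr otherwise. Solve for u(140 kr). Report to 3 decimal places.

From the first indifference, u(180 kr) = 0.32·u(500 kr) + 0.68·u(0 kr) = 0.32·1 + 0.68·0 = 0.32.
Then u(140 kr) = 0.38·u(180 kr) + 0.62·u(0 kr) = 0.38·0.32 + 0.62·0.00 = 0.1216.

0.122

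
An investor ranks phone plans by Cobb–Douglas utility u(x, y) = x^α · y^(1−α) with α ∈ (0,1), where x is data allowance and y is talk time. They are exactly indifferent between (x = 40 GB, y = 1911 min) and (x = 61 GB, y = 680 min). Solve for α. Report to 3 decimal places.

α ≈ 0.710

Set the two utilities equal: 40^α·1911^(1−α) = 61^α·680^(1−α).
Rearrange to (40/61)^α = (680/1911)^(1−α) and take logs: α·-0.421994 = (1−α)·-1.033289.
With A = -0.421994 and B = -1.033289: α·A = (1−α)·B, so α = B/(A+B) = -1.033289/-1.455283 ≈ 0.710.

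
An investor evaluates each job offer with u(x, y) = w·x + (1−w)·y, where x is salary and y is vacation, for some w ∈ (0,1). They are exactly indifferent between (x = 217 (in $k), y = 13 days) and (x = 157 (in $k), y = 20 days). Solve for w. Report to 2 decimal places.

w = 0.10

Indifference: w·217 + (1−w)·13 = w·157 + (1−w)·20.
Collecting terms: w·60 = (1−w)·7.
The marginal rate of substitution is 7/60, so w = 7/(60+7) = 0.10.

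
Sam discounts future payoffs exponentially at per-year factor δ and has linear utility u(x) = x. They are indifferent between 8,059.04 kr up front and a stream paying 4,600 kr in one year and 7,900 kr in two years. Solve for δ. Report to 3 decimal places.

δ ≈ 0.760

Equating present values: 8059.04 = 4600δ + 7900δ².
Rearranged: 7900δ² + 4600δ − 8059.04 = 0.
By the quadratic formula (taking the positive root), δ = (−4600 + √275825664.00) / 15800 ≈ 0.760.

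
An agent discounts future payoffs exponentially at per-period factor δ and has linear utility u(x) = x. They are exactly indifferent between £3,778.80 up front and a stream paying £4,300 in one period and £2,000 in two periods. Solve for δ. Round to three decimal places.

Present value of the stream is 4300·δ + 2000·δ². Indifference gives 4300δ + 2000δ² = 3778.80.
So 2000δ² + 4300δ − 3778.80 = 0.
δ = (−4300 + √(4300² + 4·2000·3778.80)) / (2·2000) = (−4300 + √48720400.00) / 4000 ≈ 0.670.

δ ≈ 0.670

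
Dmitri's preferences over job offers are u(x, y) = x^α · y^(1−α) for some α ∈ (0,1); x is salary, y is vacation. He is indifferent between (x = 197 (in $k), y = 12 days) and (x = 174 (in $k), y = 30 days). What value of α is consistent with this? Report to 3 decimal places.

α ≈ 0.881

Set the two utilities equal: 197^α·12^(1−α) = 174^α·30^(1−α).
Taking logs: α·ln 197 + (1−α)·ln 12 = α·ln 174 + (1−α)·ln 30, i.e. α·0.124148 = (1−α)·0.916291.
So α/(1−α) = (0.916291)/(0.124148) = 7.380634, and α = 7.380634/8.380634 ≈ 0.881.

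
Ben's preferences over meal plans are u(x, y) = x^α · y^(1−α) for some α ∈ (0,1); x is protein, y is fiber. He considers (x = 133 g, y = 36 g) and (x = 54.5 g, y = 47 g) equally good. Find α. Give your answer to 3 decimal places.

α ≈ 0.230

The Cobb–Douglas utilities coincide, so 133^α·36^(1−α) = 54.5^α·47^(1−α).
Rearrange to (133/54.5)^α = (47/36)^(1−α) and take logs: α·0.892148 = (1−α)·0.266629.
Thus α·(1.158777) = 0.266629, so α = 0.266629/1.158777 ≈ 0.230.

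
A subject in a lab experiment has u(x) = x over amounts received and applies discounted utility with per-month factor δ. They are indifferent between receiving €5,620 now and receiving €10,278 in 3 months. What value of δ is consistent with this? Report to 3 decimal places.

The payoff in 3 months is discounted by δ^3, so u(5620) = δ^3·u(10278) and δ^3 = u(5620)/u(10278).
With u(x) = x: δ^3 = 5620/10278 = 0.54680.
Hence δ = (0.54680)^(1/3) = 0.81773.

δ ≈ 0.818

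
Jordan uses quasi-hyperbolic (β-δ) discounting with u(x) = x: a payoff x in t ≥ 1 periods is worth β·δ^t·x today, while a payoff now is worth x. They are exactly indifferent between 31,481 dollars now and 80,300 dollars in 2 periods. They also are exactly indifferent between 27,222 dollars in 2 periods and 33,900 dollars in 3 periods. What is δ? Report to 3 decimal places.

δ ≈ 0.803

From the later pair, β·δ^2·27222 = β·δ^3·33900; dividing through, δ = 27222/33900 = 0.80301.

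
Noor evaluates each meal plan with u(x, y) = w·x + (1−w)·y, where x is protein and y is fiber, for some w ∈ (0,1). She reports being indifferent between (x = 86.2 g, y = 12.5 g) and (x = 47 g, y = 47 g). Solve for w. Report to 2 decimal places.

u(86.2,12.5) = u(47,47) means w·86.2 + (1−w)·12.5 = w·47 + (1−w)·47.
w·(86.2−47) = (1−w)·(47−12.5), i.e. w·39.2 = (1−w)·34.5.
The marginal rate of substitution is 34.5/39.2, so w = 34.5/(39.2+34.5) = 0.47.

w = 0.47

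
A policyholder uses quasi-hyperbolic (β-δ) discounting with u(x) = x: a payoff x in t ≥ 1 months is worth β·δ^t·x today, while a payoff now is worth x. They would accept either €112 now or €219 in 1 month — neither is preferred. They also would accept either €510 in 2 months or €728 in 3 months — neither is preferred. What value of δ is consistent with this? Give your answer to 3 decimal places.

From the later pair, β·δ^2·510 = β·δ^3·728; dividing through, δ = 510/728 = 0.70055.

δ ≈ 0.701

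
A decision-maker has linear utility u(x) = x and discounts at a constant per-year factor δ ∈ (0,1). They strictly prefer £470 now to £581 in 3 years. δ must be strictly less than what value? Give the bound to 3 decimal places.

The preference means 470 > δ^3·581.
Hence δ^3 < 470/581 = 0.80895, and x ↦ x^(1/3) is increasing on (0,∞).
δ < (470/581)^(1/3) ≈ 0.932.

δ < 0.932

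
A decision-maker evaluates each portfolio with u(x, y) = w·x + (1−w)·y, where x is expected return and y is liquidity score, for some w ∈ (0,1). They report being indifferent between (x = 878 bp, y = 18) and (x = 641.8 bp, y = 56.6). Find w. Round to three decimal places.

Equating utilities: w·878 + (1−w)·18 = w·641.8 + (1−w)·56.6.
Rearranging, 236.2·w − 38.6·(1−w) = 0.
Hence w = 38.6/(236.2+38.6) = 38.6/274.8 = 0.140.

w = 0.140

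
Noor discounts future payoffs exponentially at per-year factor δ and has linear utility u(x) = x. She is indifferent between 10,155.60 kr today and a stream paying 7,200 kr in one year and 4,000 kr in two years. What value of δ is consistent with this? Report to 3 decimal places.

The stream is worth 7200δ + 4000δ² today, so 7200δ + 4000δ² = 10155.60.
That is, 4000δ² + 7200δ − 10155.60 = 0, a quadratic in δ.
By the quadratic formula (taking the positive root), δ = (−7200 + √214329600.00) / 8000 ≈ 0.930.

δ ≈ 0.930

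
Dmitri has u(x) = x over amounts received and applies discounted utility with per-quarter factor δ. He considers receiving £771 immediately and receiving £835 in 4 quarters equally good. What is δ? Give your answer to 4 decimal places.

Indifference means u(771) = δ^4 · u(835), so δ^4 = u(771)/u(835).
With u(x) = x: δ^4 = 771/835 = 0.92335.
Hence δ = (0.92335)^(1/4) = 0.980262.

δ ≈ 0.9803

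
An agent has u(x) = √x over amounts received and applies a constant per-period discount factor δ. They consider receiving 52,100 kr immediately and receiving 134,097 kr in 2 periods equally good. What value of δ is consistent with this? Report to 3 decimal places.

δ ≈ 0.790

Equating discounted utilities: u(52100) = δ^2·u(134097) ⇒ δ^2 = u(52100)/u(134097).
With u(x) = √x: δ^2 = √52100/√134097 = √(52100/134097) = 0.62332.
So δ = 0.62332^(1/2) ≈ 0.790.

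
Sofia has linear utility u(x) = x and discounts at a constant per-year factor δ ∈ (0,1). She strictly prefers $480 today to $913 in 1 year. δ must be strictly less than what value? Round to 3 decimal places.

δ < 0.526

Under u(x) = x this choice says 480 > δ·913.
Dividing through by 913 gives δ < 0.52574.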